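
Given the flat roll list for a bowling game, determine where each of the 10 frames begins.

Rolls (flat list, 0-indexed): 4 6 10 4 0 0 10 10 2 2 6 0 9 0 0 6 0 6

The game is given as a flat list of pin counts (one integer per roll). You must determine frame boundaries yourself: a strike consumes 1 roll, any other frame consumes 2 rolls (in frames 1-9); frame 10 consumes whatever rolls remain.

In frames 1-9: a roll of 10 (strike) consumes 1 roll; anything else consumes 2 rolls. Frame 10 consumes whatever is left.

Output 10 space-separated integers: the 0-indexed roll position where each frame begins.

Frame 1 starts at roll index 0: rolls=4,6 (sum=10), consumes 2 rolls
Frame 2 starts at roll index 2: roll=10 (strike), consumes 1 roll
Frame 3 starts at roll index 3: rolls=4,0 (sum=4), consumes 2 rolls
Frame 4 starts at roll index 5: rolls=0,10 (sum=10), consumes 2 rolls
Frame 5 starts at roll index 7: roll=10 (strike), consumes 1 roll
Frame 6 starts at roll index 8: rolls=2,2 (sum=4), consumes 2 rolls
Frame 7 starts at roll index 10: rolls=6,0 (sum=6), consumes 2 rolls
Frame 8 starts at roll index 12: rolls=9,0 (sum=9), consumes 2 rolls
Frame 9 starts at roll index 14: rolls=0,6 (sum=6), consumes 2 rolls
Frame 10 starts at roll index 16: 2 remaining rolls

Answer: 0 2 3 5 7 8 10 12 14 16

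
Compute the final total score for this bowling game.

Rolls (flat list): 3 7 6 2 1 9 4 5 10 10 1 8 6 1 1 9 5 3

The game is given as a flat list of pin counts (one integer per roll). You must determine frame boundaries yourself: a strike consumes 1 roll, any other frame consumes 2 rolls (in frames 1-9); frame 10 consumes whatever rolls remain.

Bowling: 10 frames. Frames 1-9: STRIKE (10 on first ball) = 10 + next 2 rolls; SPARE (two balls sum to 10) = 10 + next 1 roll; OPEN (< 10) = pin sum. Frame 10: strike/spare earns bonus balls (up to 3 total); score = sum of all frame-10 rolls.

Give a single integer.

Answer: 126

Derivation:
Frame 1: SPARE (3+7=10). 10 + next roll (6) = 16. Cumulative: 16
Frame 2: OPEN (6+2=8). Cumulative: 24
Frame 3: SPARE (1+9=10). 10 + next roll (4) = 14. Cumulative: 38
Frame 4: OPEN (4+5=9). Cumulative: 47
Frame 5: STRIKE. 10 + next two rolls (10+1) = 21. Cumulative: 68
Frame 6: STRIKE. 10 + next two rolls (1+8) = 19. Cumulative: 87
Frame 7: OPEN (1+8=9). Cumulative: 96
Frame 8: OPEN (6+1=7). Cumulative: 103
Frame 9: SPARE (1+9=10). 10 + next roll (5) = 15. Cumulative: 118
Frame 10: OPEN. Sum of all frame-10 rolls (5+3) = 8. Cumulative: 126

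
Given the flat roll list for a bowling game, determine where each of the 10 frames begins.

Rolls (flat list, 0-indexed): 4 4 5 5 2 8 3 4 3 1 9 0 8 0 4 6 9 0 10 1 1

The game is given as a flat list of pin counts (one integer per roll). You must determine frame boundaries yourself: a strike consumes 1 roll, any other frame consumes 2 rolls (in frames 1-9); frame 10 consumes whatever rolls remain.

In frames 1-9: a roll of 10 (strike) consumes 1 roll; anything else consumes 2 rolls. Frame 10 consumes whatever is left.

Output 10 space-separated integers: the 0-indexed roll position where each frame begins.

Answer: 0 2 4 6 8 10 12 14 16 18

Derivation:
Frame 1 starts at roll index 0: rolls=4,4 (sum=8), consumes 2 rolls
Frame 2 starts at roll index 2: rolls=5,5 (sum=10), consumes 2 rolls
Frame 3 starts at roll index 4: rolls=2,8 (sum=10), consumes 2 rolls
Frame 4 starts at roll index 6: rolls=3,4 (sum=7), consumes 2 rolls
Frame 5 starts at roll index 8: rolls=3,1 (sum=4), consumes 2 rolls
Frame 6 starts at roll index 10: rolls=9,0 (sum=9), consumes 2 rolls
Frame 7 starts at roll index 12: rolls=8,0 (sum=8), consumes 2 rolls
Frame 8 starts at roll index 14: rolls=4,6 (sum=10), consumes 2 rolls
Frame 9 starts at roll index 16: rolls=9,0 (sum=9), consumes 2 rolls
Frame 10 starts at roll index 18: 3 remaining rolls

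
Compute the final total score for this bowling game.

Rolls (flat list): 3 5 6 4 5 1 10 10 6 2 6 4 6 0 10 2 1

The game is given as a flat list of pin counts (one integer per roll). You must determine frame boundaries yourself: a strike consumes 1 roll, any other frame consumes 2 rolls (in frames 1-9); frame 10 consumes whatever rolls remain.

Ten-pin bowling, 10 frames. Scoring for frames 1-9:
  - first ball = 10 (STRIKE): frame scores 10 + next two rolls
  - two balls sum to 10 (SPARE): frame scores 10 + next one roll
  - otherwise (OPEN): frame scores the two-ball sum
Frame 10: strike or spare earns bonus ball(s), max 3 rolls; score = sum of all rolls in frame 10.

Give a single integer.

Answer: 119

Derivation:
Frame 1: OPEN (3+5=8). Cumulative: 8
Frame 2: SPARE (6+4=10). 10 + next roll (5) = 15. Cumulative: 23
Frame 3: OPEN (5+1=6). Cumulative: 29
Frame 4: STRIKE. 10 + next two rolls (10+6) = 26. Cumulative: 55
Frame 5: STRIKE. 10 + next two rolls (6+2) = 18. Cumulative: 73
Frame 6: OPEN (6+2=8). Cumulative: 81
Frame 7: SPARE (6+4=10). 10 + next roll (6) = 16. Cumulative: 97
Frame 8: OPEN (6+0=6). Cumulative: 103
Frame 9: STRIKE. 10 + next two rolls (2+1) = 13. Cumulative: 116
Frame 10: OPEN. Sum of all frame-10 rolls (2+1) = 3. Cumulative: 119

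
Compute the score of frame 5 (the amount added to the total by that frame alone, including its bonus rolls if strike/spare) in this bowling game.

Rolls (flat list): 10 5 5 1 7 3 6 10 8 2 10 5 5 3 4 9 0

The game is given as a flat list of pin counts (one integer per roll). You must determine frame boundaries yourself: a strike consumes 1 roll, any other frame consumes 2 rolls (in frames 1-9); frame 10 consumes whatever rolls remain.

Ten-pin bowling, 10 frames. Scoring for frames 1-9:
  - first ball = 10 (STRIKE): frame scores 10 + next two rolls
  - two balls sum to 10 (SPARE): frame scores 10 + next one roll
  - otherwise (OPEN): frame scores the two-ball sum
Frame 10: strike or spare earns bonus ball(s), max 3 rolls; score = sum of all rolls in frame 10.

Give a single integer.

Answer: 20

Derivation:
Frame 1: STRIKE. 10 + next two rolls (5+5) = 20. Cumulative: 20
Frame 2: SPARE (5+5=10). 10 + next roll (1) = 11. Cumulative: 31
Frame 3: OPEN (1+7=8). Cumulative: 39
Frame 4: OPEN (3+6=9). Cumulative: 48
Frame 5: STRIKE. 10 + next two rolls (8+2) = 20. Cumulative: 68
Frame 6: SPARE (8+2=10). 10 + next roll (10) = 20. Cumulative: 88
Frame 7: STRIKE. 10 + next two rolls (5+5) = 20. Cumulative: 108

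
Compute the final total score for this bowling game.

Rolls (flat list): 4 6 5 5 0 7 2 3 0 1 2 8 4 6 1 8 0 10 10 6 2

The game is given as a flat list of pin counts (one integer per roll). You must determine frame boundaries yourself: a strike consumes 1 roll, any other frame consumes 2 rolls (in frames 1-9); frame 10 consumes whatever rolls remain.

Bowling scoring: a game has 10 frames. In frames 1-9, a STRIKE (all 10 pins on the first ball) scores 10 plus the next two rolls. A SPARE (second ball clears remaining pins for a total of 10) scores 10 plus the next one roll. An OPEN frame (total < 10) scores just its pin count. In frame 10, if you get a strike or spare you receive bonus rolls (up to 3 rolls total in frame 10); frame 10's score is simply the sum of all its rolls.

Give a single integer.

Answer: 110

Derivation:
Frame 1: SPARE (4+6=10). 10 + next roll (5) = 15. Cumulative: 15
Frame 2: SPARE (5+5=10). 10 + next roll (0) = 10. Cumulative: 25
Frame 3: OPEN (0+7=7). Cumulative: 32
Frame 4: OPEN (2+3=5). Cumulative: 37
Frame 5: OPEN (0+1=1). Cumulative: 38
Frame 6: SPARE (2+8=10). 10 + next roll (4) = 14. Cumulative: 52
Frame 7: SPARE (4+6=10). 10 + next roll (1) = 11. Cumulative: 63
Frame 8: OPEN (1+8=9). Cumulative: 72
Frame 9: SPARE (0+10=10). 10 + next roll (10) = 20. Cumulative: 92
Frame 10: STRIKE. Sum of all frame-10 rolls (10+6+2) = 18. Cumulative: 110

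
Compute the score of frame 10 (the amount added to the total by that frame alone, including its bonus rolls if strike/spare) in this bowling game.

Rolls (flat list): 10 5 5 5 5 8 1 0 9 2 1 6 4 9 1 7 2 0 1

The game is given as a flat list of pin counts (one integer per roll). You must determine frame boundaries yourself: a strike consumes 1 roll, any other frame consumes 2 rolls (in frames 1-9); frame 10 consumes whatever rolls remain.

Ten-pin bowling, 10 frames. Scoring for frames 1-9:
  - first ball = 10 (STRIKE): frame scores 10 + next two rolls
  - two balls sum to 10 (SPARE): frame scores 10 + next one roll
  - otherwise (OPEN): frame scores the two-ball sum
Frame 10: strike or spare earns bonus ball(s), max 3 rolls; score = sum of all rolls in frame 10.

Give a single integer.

Answer: 1

Derivation:
Frame 1: STRIKE. 10 + next two rolls (5+5) = 20. Cumulative: 20
Frame 2: SPARE (5+5=10). 10 + next roll (5) = 15. Cumulative: 35
Frame 3: SPARE (5+5=10). 10 + next roll (8) = 18. Cumulative: 53
Frame 4: OPEN (8+1=9). Cumulative: 62
Frame 5: OPEN (0+9=9). Cumulative: 71
Frame 6: OPEN (2+1=3). Cumulative: 74
Frame 7: SPARE (6+4=10). 10 + next roll (9) = 19. Cumulative: 93
Frame 8: SPARE (9+1=10). 10 + next roll (7) = 17. Cumulative: 110
Frame 9: OPEN (7+2=9). Cumulative: 119
Frame 10: OPEN. Sum of all frame-10 rolls (0+1) = 1. Cumulative: 120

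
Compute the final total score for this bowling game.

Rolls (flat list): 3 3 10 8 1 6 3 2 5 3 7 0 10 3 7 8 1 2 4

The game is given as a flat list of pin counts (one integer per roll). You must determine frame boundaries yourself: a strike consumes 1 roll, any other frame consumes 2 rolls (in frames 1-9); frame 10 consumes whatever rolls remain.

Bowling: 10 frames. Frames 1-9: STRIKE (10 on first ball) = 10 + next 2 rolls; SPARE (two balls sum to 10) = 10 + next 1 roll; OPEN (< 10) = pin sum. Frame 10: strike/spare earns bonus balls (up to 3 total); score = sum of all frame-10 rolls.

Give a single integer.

Frame 1: OPEN (3+3=6). Cumulative: 6
Frame 2: STRIKE. 10 + next two rolls (8+1) = 19. Cumulative: 25
Frame 3: OPEN (8+1=9). Cumulative: 34
Frame 4: OPEN (6+3=9). Cumulative: 43
Frame 5: OPEN (2+5=7). Cumulative: 50
Frame 6: SPARE (3+7=10). 10 + next roll (0) = 10. Cumulative: 60
Frame 7: SPARE (0+10=10). 10 + next roll (3) = 13. Cumulative: 73
Frame 8: SPARE (3+7=10). 10 + next roll (8) = 18. Cumulative: 91
Frame 9: OPEN (8+1=9). Cumulative: 100
Frame 10: OPEN. Sum of all frame-10 rolls (2+4) = 6. Cumulative: 106

Answer: 106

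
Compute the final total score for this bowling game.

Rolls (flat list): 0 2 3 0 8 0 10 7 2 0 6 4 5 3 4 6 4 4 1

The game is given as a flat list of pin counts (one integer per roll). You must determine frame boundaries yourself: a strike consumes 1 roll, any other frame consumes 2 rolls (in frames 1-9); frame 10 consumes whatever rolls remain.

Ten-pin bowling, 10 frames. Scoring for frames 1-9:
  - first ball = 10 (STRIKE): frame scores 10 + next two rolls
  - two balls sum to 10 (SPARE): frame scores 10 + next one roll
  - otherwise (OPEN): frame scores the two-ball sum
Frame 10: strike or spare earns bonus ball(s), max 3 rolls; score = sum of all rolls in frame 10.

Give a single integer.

Answer: 82

Derivation:
Frame 1: OPEN (0+2=2). Cumulative: 2
Frame 2: OPEN (3+0=3). Cumulative: 5
Frame 3: OPEN (8+0=8). Cumulative: 13
Frame 4: STRIKE. 10 + next two rolls (7+2) = 19. Cumulative: 32
Frame 5: OPEN (7+2=9). Cumulative: 41
Frame 6: OPEN (0+6=6). Cumulative: 47
Frame 7: OPEN (4+5=9). Cumulative: 56
Frame 8: OPEN (3+4=7). Cumulative: 63
Frame 9: SPARE (6+4=10). 10 + next roll (4) = 14. Cumulative: 77
Frame 10: OPEN. Sum of all frame-10 rolls (4+1) = 5. Cumulative: 82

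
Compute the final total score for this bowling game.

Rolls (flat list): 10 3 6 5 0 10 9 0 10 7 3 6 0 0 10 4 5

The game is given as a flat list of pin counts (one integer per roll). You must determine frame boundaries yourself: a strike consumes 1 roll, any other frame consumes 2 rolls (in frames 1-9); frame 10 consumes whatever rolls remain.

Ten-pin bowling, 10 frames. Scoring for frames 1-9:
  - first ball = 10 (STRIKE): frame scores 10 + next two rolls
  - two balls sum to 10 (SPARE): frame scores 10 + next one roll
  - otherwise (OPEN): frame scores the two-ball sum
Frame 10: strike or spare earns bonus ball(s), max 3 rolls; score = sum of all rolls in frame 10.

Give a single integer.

Answer: 126

Derivation:
Frame 1: STRIKE. 10 + next two rolls (3+6) = 19. Cumulative: 19
Frame 2: OPEN (3+6=9). Cumulative: 28
Frame 3: OPEN (5+0=5). Cumulative: 33
Frame 4: STRIKE. 10 + next two rolls (9+0) = 19. Cumulative: 52
Frame 5: OPEN (9+0=9). Cumulative: 61
Frame 6: STRIKE. 10 + next two rolls (7+3) = 20. Cumulative: 81
Frame 7: SPARE (7+3=10). 10 + next roll (6) = 16. Cumulative: 97
Frame 8: OPEN (6+0=6). Cumulative: 103
Frame 9: SPARE (0+10=10). 10 + next roll (4) = 14. Cumulative: 117
Frame 10: OPEN. Sum of all frame-10 rolls (4+5) = 9. Cumulative: 126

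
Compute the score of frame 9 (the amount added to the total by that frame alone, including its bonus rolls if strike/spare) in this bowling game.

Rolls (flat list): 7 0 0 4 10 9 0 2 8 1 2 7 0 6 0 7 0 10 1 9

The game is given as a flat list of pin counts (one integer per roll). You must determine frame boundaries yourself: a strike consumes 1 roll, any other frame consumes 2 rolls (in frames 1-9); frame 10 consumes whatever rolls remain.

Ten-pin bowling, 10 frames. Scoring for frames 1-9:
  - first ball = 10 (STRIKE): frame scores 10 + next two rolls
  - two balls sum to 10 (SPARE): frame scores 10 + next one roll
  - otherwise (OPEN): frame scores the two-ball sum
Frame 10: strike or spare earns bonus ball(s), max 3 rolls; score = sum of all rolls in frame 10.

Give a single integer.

Answer: 7

Derivation:
Frame 1: OPEN (7+0=7). Cumulative: 7
Frame 2: OPEN (0+4=4). Cumulative: 11
Frame 3: STRIKE. 10 + next two rolls (9+0) = 19. Cumulative: 30
Frame 4: OPEN (9+0=9). Cumulative: 39
Frame 5: SPARE (2+8=10). 10 + next roll (1) = 11. Cumulative: 50
Frame 6: OPEN (1+2=3). Cumulative: 53
Frame 7: OPEN (7+0=7). Cumulative: 60
Frame 8: OPEN (6+0=6). Cumulative: 66
Frame 9: OPEN (7+0=7). Cumulative: 73
Frame 10: STRIKE. Sum of all frame-10 rolls (10+1+9) = 20. Cumulative: 93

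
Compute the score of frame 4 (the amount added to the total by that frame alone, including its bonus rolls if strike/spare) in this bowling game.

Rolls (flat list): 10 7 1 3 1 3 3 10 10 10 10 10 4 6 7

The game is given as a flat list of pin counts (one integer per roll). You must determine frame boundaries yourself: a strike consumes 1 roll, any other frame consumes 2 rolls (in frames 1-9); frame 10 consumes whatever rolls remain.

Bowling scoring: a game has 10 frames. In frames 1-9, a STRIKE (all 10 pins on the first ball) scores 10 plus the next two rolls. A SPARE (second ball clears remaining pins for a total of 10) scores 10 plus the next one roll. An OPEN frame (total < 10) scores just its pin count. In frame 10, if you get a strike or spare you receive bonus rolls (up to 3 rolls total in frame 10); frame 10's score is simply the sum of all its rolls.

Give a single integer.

Frame 1: STRIKE. 10 + next two rolls (7+1) = 18. Cumulative: 18
Frame 2: OPEN (7+1=8). Cumulative: 26
Frame 3: OPEN (3+1=4). Cumulative: 30
Frame 4: OPEN (3+3=6). Cumulative: 36
Frame 5: STRIKE. 10 + next two rolls (10+10) = 30. Cumulative: 66
Frame 6: STRIKE. 10 + next two rolls (10+10) = 30. Cumulative: 96

Answer: 6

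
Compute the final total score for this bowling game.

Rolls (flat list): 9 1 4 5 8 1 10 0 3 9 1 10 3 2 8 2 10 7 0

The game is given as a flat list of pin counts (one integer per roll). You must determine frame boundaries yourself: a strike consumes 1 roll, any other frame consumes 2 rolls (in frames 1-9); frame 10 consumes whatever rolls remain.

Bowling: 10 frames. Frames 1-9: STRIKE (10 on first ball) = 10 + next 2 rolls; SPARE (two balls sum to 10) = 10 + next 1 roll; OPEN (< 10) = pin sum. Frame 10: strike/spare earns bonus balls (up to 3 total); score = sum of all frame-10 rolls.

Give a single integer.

Frame 1: SPARE (9+1=10). 10 + next roll (4) = 14. Cumulative: 14
Frame 2: OPEN (4+5=9). Cumulative: 23
Frame 3: OPEN (8+1=9). Cumulative: 32
Frame 4: STRIKE. 10 + next two rolls (0+3) = 13. Cumulative: 45
Frame 5: OPEN (0+3=3). Cumulative: 48
Frame 6: SPARE (9+1=10). 10 + next roll (10) = 20. Cumulative: 68
Frame 7: STRIKE. 10 + next two rolls (3+2) = 15. Cumulative: 83
Frame 8: OPEN (3+2=5). Cumulative: 88
Frame 9: SPARE (8+2=10). 10 + next roll (10) = 20. Cumulative: 108
Frame 10: STRIKE. Sum of all frame-10 rolls (10+7+0) = 17. Cumulative: 125

Answer: 125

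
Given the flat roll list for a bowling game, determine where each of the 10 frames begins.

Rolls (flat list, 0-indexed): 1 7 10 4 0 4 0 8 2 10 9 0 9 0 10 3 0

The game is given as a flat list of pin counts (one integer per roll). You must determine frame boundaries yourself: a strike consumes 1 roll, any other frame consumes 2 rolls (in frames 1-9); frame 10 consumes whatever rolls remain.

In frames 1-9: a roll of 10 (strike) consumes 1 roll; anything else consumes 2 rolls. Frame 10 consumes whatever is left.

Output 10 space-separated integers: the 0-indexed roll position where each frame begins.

Frame 1 starts at roll index 0: rolls=1,7 (sum=8), consumes 2 rolls
Frame 2 starts at roll index 2: roll=10 (strike), consumes 1 roll
Frame 3 starts at roll index 3: rolls=4,0 (sum=4), consumes 2 rolls
Frame 4 starts at roll index 5: rolls=4,0 (sum=4), consumes 2 rolls
Frame 5 starts at roll index 7: rolls=8,2 (sum=10), consumes 2 rolls
Frame 6 starts at roll index 9: roll=10 (strike), consumes 1 roll
Frame 7 starts at roll index 10: rolls=9,0 (sum=9), consumes 2 rolls
Frame 8 starts at roll index 12: rolls=9,0 (sum=9), consumes 2 rolls
Frame 9 starts at roll index 14: roll=10 (strike), consumes 1 roll
Frame 10 starts at roll index 15: 2 remaining rolls

Answer: 0 2 3 5 7 9 10 12 14 15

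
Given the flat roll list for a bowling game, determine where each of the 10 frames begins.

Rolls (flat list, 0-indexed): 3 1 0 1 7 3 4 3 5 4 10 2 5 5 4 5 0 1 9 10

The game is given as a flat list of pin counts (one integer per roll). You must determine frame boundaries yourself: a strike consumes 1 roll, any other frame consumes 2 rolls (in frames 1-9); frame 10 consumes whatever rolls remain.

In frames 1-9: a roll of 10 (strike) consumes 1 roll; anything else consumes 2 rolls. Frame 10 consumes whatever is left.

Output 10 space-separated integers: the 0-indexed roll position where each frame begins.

Frame 1 starts at roll index 0: rolls=3,1 (sum=4), consumes 2 rolls
Frame 2 starts at roll index 2: rolls=0,1 (sum=1), consumes 2 rolls
Frame 3 starts at roll index 4: rolls=7,3 (sum=10), consumes 2 rolls
Frame 4 starts at roll index 6: rolls=4,3 (sum=7), consumes 2 rolls
Frame 5 starts at roll index 8: rolls=5,4 (sum=9), consumes 2 rolls
Frame 6 starts at roll index 10: roll=10 (strike), consumes 1 roll
Frame 7 starts at roll index 11: rolls=2,5 (sum=7), consumes 2 rolls
Frame 8 starts at roll index 13: rolls=5,4 (sum=9), consumes 2 rolls
Frame 9 starts at roll index 15: rolls=5,0 (sum=5), consumes 2 rolls
Frame 10 starts at roll index 17: 3 remaining rolls

Answer: 0 2 4 6 8 10 11 13 15 17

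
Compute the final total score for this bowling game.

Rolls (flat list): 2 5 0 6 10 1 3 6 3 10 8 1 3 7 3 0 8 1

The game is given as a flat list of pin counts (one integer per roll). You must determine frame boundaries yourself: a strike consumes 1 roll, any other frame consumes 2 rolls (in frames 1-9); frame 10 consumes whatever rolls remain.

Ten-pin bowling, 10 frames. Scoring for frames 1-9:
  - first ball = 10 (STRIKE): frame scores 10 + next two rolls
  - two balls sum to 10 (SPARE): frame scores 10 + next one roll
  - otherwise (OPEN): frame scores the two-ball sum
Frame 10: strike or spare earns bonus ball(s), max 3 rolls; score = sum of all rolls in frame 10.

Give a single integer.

Frame 1: OPEN (2+5=7). Cumulative: 7
Frame 2: OPEN (0+6=6). Cumulative: 13
Frame 3: STRIKE. 10 + next two rolls (1+3) = 14. Cumulative: 27
Frame 4: OPEN (1+3=4). Cumulative: 31
Frame 5: OPEN (6+3=9). Cumulative: 40
Frame 6: STRIKE. 10 + next two rolls (8+1) = 19. Cumulative: 59
Frame 7: OPEN (8+1=9). Cumulative: 68
Frame 8: SPARE (3+7=10). 10 + next roll (3) = 13. Cumulative: 81
Frame 9: OPEN (3+0=3). Cumulative: 84
Frame 10: OPEN. Sum of all frame-10 rolls (8+1) = 9. Cumulative: 93

Answer: 93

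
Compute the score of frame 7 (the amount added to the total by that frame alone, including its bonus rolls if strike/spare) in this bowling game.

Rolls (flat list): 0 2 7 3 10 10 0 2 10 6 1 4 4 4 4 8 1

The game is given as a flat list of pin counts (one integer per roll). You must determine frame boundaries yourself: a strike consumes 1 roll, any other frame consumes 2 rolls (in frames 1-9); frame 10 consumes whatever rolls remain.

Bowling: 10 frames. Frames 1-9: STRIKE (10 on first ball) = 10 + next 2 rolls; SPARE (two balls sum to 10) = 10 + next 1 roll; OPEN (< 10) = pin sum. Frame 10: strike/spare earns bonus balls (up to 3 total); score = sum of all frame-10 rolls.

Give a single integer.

Answer: 7

Derivation:
Frame 1: OPEN (0+2=2). Cumulative: 2
Frame 2: SPARE (7+3=10). 10 + next roll (10) = 20. Cumulative: 22
Frame 3: STRIKE. 10 + next two rolls (10+0) = 20. Cumulative: 42
Frame 4: STRIKE. 10 + next two rolls (0+2) = 12. Cumulative: 54
Frame 5: OPEN (0+2=2). Cumulative: 56
Frame 6: STRIKE. 10 + next two rolls (6+1) = 17. Cumulative: 73
Frame 7: OPEN (6+1=7). Cumulative: 80
Frame 8: OPEN (4+4=8). Cumulative: 88
Frame 9: OPEN (4+4=8). Cumulative: 96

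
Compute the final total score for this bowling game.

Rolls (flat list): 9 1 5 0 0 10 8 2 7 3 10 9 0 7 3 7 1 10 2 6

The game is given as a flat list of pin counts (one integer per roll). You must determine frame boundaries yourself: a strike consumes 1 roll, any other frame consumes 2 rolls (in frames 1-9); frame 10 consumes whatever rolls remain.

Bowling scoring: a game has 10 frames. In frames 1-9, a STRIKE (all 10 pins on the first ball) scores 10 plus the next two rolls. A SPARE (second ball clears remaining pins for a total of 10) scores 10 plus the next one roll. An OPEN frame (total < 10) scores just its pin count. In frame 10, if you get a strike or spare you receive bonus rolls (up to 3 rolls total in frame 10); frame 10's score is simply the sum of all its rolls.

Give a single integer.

Answer: 146

Derivation:
Frame 1: SPARE (9+1=10). 10 + next roll (5) = 15. Cumulative: 15
Frame 2: OPEN (5+0=5). Cumulative: 20
Frame 3: SPARE (0+10=10). 10 + next roll (8) = 18. Cumulative: 38
Frame 4: SPARE (8+2=10). 10 + next roll (7) = 17. Cumulative: 55
Frame 5: SPARE (7+3=10). 10 + next roll (10) = 20. Cumulative: 75
Frame 6: STRIKE. 10 + next two rolls (9+0) = 19. Cumulative: 94
Frame 7: OPEN (9+0=9). Cumulative: 103
Frame 8: SPARE (7+3=10). 10 + next roll (7) = 17. Cumulative: 120
Frame 9: OPEN (7+1=8). Cumulative: 128
Frame 10: STRIKE. Sum of all frame-10 rolls (10+2+6) = 18. Cumulative: 146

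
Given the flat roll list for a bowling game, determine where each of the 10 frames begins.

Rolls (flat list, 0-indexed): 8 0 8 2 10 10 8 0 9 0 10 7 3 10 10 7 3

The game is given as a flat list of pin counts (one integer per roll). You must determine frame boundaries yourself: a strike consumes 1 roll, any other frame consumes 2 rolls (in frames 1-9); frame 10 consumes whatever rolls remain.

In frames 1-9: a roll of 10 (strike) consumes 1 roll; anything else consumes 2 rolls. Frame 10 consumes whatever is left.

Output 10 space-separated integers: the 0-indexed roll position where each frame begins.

Answer: 0 2 4 5 6 8 10 11 13 14

Derivation:
Frame 1 starts at roll index 0: rolls=8,0 (sum=8), consumes 2 rolls
Frame 2 starts at roll index 2: rolls=8,2 (sum=10), consumes 2 rolls
Frame 3 starts at roll index 4: roll=10 (strike), consumes 1 roll
Frame 4 starts at roll index 5: roll=10 (strike), consumes 1 roll
Frame 5 starts at roll index 6: rolls=8,0 (sum=8), consumes 2 rolls
Frame 6 starts at roll index 8: rolls=9,0 (sum=9), consumes 2 rolls
Frame 7 starts at roll index 10: roll=10 (strike), consumes 1 roll
Frame 8 starts at roll index 11: rolls=7,3 (sum=10), consumes 2 rolls
Frame 9 starts at roll index 13: roll=10 (strike), consumes 1 roll
Frame 10 starts at roll index 14: 3 remaining rolls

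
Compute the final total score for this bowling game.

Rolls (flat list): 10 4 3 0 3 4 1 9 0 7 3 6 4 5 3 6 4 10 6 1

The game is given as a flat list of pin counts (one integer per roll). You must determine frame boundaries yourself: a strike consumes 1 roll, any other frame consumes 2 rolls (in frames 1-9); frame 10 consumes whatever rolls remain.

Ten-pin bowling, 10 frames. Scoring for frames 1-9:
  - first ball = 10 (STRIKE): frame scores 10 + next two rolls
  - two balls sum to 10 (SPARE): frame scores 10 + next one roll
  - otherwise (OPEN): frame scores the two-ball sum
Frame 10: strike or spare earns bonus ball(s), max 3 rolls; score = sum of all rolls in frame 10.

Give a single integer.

Answer: 117

Derivation:
Frame 1: STRIKE. 10 + next two rolls (4+3) = 17. Cumulative: 17
Frame 2: OPEN (4+3=7). Cumulative: 24
Frame 3: OPEN (0+3=3). Cumulative: 27
Frame 4: OPEN (4+1=5). Cumulative: 32
Frame 5: OPEN (9+0=9). Cumulative: 41
Frame 6: SPARE (7+3=10). 10 + next roll (6) = 16. Cumulative: 57
Frame 7: SPARE (6+4=10). 10 + next roll (5) = 15. Cumulative: 72
Frame 8: OPEN (5+3=8). Cumulative: 80
Frame 9: SPARE (6+4=10). 10 + next roll (10) = 20. Cumulative: 100
Frame 10: STRIKE. Sum of all frame-10 rolls (10+6+1) = 17. Cumulative: 117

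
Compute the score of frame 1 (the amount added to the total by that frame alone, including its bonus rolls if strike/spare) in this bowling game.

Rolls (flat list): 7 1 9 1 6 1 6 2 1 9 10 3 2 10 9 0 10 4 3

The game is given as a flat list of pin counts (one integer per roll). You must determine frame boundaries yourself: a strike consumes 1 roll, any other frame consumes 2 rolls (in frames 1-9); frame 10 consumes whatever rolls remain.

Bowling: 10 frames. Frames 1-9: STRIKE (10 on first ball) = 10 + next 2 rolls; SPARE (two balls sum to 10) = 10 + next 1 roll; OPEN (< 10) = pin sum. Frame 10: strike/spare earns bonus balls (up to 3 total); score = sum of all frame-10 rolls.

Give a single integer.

Frame 1: OPEN (7+1=8). Cumulative: 8
Frame 2: SPARE (9+1=10). 10 + next roll (6) = 16. Cumulative: 24
Frame 3: OPEN (6+1=7). Cumulative: 31

Answer: 8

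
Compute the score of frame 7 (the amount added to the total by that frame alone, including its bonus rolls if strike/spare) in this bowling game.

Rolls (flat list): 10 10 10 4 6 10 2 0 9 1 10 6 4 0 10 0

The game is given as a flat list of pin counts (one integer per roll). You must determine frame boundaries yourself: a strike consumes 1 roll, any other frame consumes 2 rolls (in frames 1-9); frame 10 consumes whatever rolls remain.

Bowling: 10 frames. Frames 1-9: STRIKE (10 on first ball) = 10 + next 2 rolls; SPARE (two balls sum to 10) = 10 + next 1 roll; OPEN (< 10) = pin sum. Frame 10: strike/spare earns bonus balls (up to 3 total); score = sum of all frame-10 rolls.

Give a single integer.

Frame 1: STRIKE. 10 + next two rolls (10+10) = 30. Cumulative: 30
Frame 2: STRIKE. 10 + next two rolls (10+4) = 24. Cumulative: 54
Frame 3: STRIKE. 10 + next two rolls (4+6) = 20. Cumulative: 74
Frame 4: SPARE (4+6=10). 10 + next roll (10) = 20. Cumulative: 94
Frame 5: STRIKE. 10 + next two rolls (2+0) = 12. Cumulative: 106
Frame 6: OPEN (2+0=2). Cumulative: 108
Frame 7: SPARE (9+1=10). 10 + next roll (10) = 20. Cumulative: 128
Frame 8: STRIKE. 10 + next two rolls (6+4) = 20. Cumulative: 148
Frame 9: SPARE (6+4=10). 10 + next roll (0) = 10. Cumulative: 158

Answer: 20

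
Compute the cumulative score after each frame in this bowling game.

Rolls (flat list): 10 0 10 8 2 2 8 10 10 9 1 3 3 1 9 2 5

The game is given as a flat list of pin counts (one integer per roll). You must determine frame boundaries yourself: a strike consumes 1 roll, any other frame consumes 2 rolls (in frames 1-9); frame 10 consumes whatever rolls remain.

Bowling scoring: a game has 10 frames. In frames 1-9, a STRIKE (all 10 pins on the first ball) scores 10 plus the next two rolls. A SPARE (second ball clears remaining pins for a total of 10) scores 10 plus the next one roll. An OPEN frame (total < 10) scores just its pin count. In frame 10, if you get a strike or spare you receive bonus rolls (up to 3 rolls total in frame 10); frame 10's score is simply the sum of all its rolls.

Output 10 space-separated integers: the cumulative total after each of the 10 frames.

Answer: 20 38 50 70 99 119 132 138 150 157

Derivation:
Frame 1: STRIKE. 10 + next two rolls (0+10) = 20. Cumulative: 20
Frame 2: SPARE (0+10=10). 10 + next roll (8) = 18. Cumulative: 38
Frame 3: SPARE (8+2=10). 10 + next roll (2) = 12. Cumulative: 50
Frame 4: SPARE (2+8=10). 10 + next roll (10) = 20. Cumulative: 70
Frame 5: STRIKE. 10 + next two rolls (10+9) = 29. Cumulative: 99
Frame 6: STRIKE. 10 + next two rolls (9+1) = 20. Cumulative: 119
Frame 7: SPARE (9+1=10). 10 + next roll (3) = 13. Cumulative: 132
Frame 8: OPEN (3+3=6). Cumulative: 138
Frame 9: SPARE (1+9=10). 10 + next roll (2) = 12. Cumulative: 150
Frame 10: OPEN. Sum of all frame-10 rolls (2+5) = 7. Cumulative: 157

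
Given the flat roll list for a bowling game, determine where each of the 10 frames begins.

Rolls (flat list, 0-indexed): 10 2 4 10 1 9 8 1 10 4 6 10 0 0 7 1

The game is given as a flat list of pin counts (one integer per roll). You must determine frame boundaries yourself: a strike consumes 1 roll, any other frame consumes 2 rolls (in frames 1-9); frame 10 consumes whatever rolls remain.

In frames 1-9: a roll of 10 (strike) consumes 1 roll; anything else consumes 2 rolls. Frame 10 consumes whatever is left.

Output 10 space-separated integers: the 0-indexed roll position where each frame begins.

Frame 1 starts at roll index 0: roll=10 (strike), consumes 1 roll
Frame 2 starts at roll index 1: rolls=2,4 (sum=6), consumes 2 rolls
Frame 3 starts at roll index 3: roll=10 (strike), consumes 1 roll
Frame 4 starts at roll index 4: rolls=1,9 (sum=10), consumes 2 rolls
Frame 5 starts at roll index 6: rolls=8,1 (sum=9), consumes 2 rolls
Frame 6 starts at roll index 8: roll=10 (strike), consumes 1 roll
Frame 7 starts at roll index 9: rolls=4,6 (sum=10), consumes 2 rolls
Frame 8 starts at roll index 11: roll=10 (strike), consumes 1 roll
Frame 9 starts at roll index 12: rolls=0,0 (sum=0), consumes 2 rolls
Frame 10 starts at roll index 14: 2 remaining rolls

Answer: 0 1 3 4 6 8 9 11 12 14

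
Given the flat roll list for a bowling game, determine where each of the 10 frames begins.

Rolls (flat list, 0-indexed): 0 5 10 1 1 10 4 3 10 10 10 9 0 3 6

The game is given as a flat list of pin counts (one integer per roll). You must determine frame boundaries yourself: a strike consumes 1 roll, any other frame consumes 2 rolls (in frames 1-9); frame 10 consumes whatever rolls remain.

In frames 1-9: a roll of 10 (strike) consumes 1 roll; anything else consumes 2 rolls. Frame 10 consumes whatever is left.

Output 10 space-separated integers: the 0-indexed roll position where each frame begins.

Frame 1 starts at roll index 0: rolls=0,5 (sum=5), consumes 2 rolls
Frame 2 starts at roll index 2: roll=10 (strike), consumes 1 roll
Frame 3 starts at roll index 3: rolls=1,1 (sum=2), consumes 2 rolls
Frame 4 starts at roll index 5: roll=10 (strike), consumes 1 roll
Frame 5 starts at roll index 6: rolls=4,3 (sum=7), consumes 2 rolls
Frame 6 starts at roll index 8: roll=10 (strike), consumes 1 roll
Frame 7 starts at roll index 9: roll=10 (strike), consumes 1 roll
Frame 8 starts at roll index 10: roll=10 (strike), consumes 1 roll
Frame 9 starts at roll index 11: rolls=9,0 (sum=9), consumes 2 rolls
Frame 10 starts at roll index 13: 2 remaining rolls

Answer: 0 2 3 5 6 8 9 10 11 13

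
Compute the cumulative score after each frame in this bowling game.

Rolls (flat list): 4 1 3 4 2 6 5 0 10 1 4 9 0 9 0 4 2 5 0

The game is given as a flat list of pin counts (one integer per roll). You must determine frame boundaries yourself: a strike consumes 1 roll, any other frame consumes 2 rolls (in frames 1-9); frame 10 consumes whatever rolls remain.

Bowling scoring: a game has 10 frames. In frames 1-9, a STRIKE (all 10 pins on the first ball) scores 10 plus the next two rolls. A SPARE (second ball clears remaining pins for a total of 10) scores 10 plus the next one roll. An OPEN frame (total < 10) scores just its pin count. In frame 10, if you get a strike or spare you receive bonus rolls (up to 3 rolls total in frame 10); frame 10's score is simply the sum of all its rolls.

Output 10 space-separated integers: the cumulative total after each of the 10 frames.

Answer: 5 12 20 25 40 45 54 63 69 74

Derivation:
Frame 1: OPEN (4+1=5). Cumulative: 5
Frame 2: OPEN (3+4=7). Cumulative: 12
Frame 3: OPEN (2+6=8). Cumulative: 20
Frame 4: OPEN (5+0=5). Cumulative: 25
Frame 5: STRIKE. 10 + next two rolls (1+4) = 15. Cumulative: 40
Frame 6: OPEN (1+4=5). Cumulative: 45
Frame 7: OPEN (9+0=9). Cumulative: 54
Frame 8: OPEN (9+0=9). Cumulative: 63
Frame 9: OPEN (4+2=6). Cumulative: 69
Frame 10: OPEN. Sum of all frame-10 rolls (5+0) = 5. Cumulative: 74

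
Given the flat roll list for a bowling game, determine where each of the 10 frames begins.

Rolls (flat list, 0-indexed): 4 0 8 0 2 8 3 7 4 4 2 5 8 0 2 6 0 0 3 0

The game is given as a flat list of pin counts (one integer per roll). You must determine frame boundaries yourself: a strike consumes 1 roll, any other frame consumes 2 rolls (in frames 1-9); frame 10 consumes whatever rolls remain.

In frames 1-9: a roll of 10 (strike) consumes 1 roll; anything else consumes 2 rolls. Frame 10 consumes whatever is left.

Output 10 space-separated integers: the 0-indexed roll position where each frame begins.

Answer: 0 2 4 6 8 10 12 14 16 18

Derivation:
Frame 1 starts at roll index 0: rolls=4,0 (sum=4), consumes 2 rolls
Frame 2 starts at roll index 2: rolls=8,0 (sum=8), consumes 2 rolls
Frame 3 starts at roll index 4: rolls=2,8 (sum=10), consumes 2 rolls
Frame 4 starts at roll index 6: rolls=3,7 (sum=10), consumes 2 rolls
Frame 5 starts at roll index 8: rolls=4,4 (sum=8), consumes 2 rolls
Frame 6 starts at roll index 10: rolls=2,5 (sum=7), consumes 2 rolls
Frame 7 starts at roll index 12: rolls=8,0 (sum=8), consumes 2 rolls
Frame 8 starts at roll index 14: rolls=2,6 (sum=8), consumes 2 rolls
Frame 9 starts at roll index 16: rolls=0,0 (sum=0), consumes 2 rolls
Frame 10 starts at roll index 18: 2 remaining rolls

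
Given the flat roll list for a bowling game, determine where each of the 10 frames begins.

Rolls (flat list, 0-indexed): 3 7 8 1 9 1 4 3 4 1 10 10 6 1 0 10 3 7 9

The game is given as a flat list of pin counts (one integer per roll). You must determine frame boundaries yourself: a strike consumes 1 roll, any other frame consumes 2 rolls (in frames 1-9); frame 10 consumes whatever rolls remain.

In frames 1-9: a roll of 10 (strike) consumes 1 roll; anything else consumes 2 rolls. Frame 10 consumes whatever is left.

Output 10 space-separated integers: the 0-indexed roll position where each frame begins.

Answer: 0 2 4 6 8 10 11 12 14 16

Derivation:
Frame 1 starts at roll index 0: rolls=3,7 (sum=10), consumes 2 rolls
Frame 2 starts at roll index 2: rolls=8,1 (sum=9), consumes 2 rolls
Frame 3 starts at roll index 4: rolls=9,1 (sum=10), consumes 2 rolls
Frame 4 starts at roll index 6: rolls=4,3 (sum=7), consumes 2 rolls
Frame 5 starts at roll index 8: rolls=4,1 (sum=5), consumes 2 rolls
Frame 6 starts at roll index 10: roll=10 (strike), consumes 1 roll
Frame 7 starts at roll index 11: roll=10 (strike), consumes 1 roll
Frame 8 starts at roll index 12: rolls=6,1 (sum=7), consumes 2 rolls
Frame 9 starts at roll index 14: rolls=0,10 (sum=10), consumes 2 rolls
Frame 10 starts at roll index 16: 3 remaining rolls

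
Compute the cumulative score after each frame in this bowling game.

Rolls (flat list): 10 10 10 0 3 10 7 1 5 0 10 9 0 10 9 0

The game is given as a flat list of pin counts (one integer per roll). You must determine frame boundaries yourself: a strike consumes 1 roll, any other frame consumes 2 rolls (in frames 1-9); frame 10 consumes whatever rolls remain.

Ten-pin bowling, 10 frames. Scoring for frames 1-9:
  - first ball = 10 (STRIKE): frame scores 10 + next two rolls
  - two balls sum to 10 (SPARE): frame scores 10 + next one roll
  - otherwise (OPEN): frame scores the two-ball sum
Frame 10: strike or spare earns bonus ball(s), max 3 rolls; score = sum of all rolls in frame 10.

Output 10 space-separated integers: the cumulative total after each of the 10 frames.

Answer: 30 50 63 66 84 92 97 116 125 144

Derivation:
Frame 1: STRIKE. 10 + next two rolls (10+10) = 30. Cumulative: 30
Frame 2: STRIKE. 10 + next two rolls (10+0) = 20. Cumulative: 50
Frame 3: STRIKE. 10 + next two rolls (0+3) = 13. Cumulative: 63
Frame 4: OPEN (0+3=3). Cumulative: 66
Frame 5: STRIKE. 10 + next two rolls (7+1) = 18. Cumulative: 84
Frame 6: OPEN (7+1=8). Cumulative: 92
Frame 7: OPEN (5+0=5). Cumulative: 97
Frame 8: STRIKE. 10 + next two rolls (9+0) = 19. Cumulative: 116
Frame 9: OPEN (9+0=9). Cumulative: 125
Frame 10: STRIKE. Sum of all frame-10 rolls (10+9+0) = 19. Cumulative: 144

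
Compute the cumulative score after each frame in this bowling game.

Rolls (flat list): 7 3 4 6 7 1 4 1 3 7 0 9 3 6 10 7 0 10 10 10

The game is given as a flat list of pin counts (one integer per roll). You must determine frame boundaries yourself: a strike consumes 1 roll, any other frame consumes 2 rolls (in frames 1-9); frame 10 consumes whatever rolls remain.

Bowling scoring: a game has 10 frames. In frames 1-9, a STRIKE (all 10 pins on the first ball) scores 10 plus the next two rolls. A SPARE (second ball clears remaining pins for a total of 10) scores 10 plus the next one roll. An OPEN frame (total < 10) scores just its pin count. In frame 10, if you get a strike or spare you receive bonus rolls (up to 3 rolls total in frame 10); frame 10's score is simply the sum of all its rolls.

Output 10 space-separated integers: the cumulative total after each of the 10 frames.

Answer: 14 31 39 44 54 63 72 89 96 126

Derivation:
Frame 1: SPARE (7+3=10). 10 + next roll (4) = 14. Cumulative: 14
Frame 2: SPARE (4+6=10). 10 + next roll (7) = 17. Cumulative: 31
Frame 3: OPEN (7+1=8). Cumulative: 39
Frame 4: OPEN (4+1=5). Cumulative: 44
Frame 5: SPARE (3+7=10). 10 + next roll (0) = 10. Cumulative: 54
Frame 6: OPEN (0+9=9). Cumulative: 63
Frame 7: OPEN (3+6=9). Cumulative: 72
Frame 8: STRIKE. 10 + next two rolls (7+0) = 17. Cumulative: 89
Frame 9: OPEN (7+0=7). Cumulative: 96
Frame 10: STRIKE. Sum of all frame-10 rolls (10+10+10) = 30. Cumulative: 126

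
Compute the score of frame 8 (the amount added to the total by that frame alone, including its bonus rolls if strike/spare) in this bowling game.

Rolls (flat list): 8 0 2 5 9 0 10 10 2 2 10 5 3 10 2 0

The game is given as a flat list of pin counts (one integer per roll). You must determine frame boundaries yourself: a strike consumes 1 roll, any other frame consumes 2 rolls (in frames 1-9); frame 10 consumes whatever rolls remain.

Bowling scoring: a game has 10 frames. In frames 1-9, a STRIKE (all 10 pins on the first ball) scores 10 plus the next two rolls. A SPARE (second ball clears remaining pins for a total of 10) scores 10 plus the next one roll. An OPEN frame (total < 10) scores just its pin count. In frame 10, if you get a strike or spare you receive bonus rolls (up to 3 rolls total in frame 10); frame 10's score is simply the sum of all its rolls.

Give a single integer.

Answer: 8

Derivation:
Frame 1: OPEN (8+0=8). Cumulative: 8
Frame 2: OPEN (2+5=7). Cumulative: 15
Frame 3: OPEN (9+0=9). Cumulative: 24
Frame 4: STRIKE. 10 + next two rolls (10+2) = 22. Cumulative: 46
Frame 5: STRIKE. 10 + next two rolls (2+2) = 14. Cumulative: 60
Frame 6: OPEN (2+2=4). Cumulative: 64
Frame 7: STRIKE. 10 + next two rolls (5+3) = 18. Cumulative: 82
Frame 8: OPEN (5+3=8). Cumulative: 90
Frame 9: STRIKE. 10 + next two rolls (2+0) = 12. Cumulative: 102
Frame 10: OPEN. Sum of all frame-10 rolls (2+0) = 2. Cumulative: 104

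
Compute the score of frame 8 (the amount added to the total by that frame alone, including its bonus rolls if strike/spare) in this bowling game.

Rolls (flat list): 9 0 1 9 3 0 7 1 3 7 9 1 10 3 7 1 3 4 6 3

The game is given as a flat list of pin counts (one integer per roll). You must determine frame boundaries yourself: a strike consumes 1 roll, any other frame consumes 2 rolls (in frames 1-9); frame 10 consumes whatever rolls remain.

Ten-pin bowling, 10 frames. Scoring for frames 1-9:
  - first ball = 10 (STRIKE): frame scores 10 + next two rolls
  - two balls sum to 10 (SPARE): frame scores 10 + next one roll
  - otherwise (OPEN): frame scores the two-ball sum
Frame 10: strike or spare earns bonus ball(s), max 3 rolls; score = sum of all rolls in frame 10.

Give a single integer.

Frame 1: OPEN (9+0=9). Cumulative: 9
Frame 2: SPARE (1+9=10). 10 + next roll (3) = 13. Cumulative: 22
Frame 3: OPEN (3+0=3). Cumulative: 25
Frame 4: OPEN (7+1=8). Cumulative: 33
Frame 5: SPARE (3+7=10). 10 + next roll (9) = 19. Cumulative: 52
Frame 6: SPARE (9+1=10). 10 + next roll (10) = 20. Cumulative: 72
Frame 7: STRIKE. 10 + next two rolls (3+7) = 20. Cumulative: 92
Frame 8: SPARE (3+7=10). 10 + next roll (1) = 11. Cumulative: 103
Frame 9: OPEN (1+3=4). Cumulative: 107
Frame 10: SPARE. Sum of all frame-10 rolls (4+6+3) = 13. Cumulative: 120

Answer: 11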